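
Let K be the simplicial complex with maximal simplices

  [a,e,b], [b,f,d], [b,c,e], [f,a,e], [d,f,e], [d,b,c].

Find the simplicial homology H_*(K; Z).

We work with the vertex ordering a < b < c < d < e < f. The simplices of K, each written with vertices in increasing order, are:

  0-simplices (6): a, b, c, d, e, f
  1-simplices (12): ab, ae, af, bc, bd, be, bf, cd, ce, de, df, ef
  2-simplices (6): abe, aef, bcd, bce, bdf, def

Hence C_0 ≅ Z^6, C_1 ≅ Z^12, C_2 ≅ Z^6.

Boundary ∂_1: C_1 → C_0 is given by ∂[p,q] = [q] − [p]. For instance
  ∂bd = d − b.
The 6×12 boundary matrix has rank 5 and Smith normal form diag(1,1,1,1,1).

∂_2: C_2 → C_1 maps a triangle to the signed sum of its edges. For instance
  ∂abe = be − ae + ab,
  ∂aef = ef − af + ae.
As a 12×6 matrix over Z this has rank 6, with invariant factors (1,1,1,1,1,1).

Computing H_k = (kernel of ∂_k) / (image of ∂_{k+1}):

  H_0: rank C_0 − rank ∂_1 = 6 − 5 = 1, and the invariant factors of ∂_1 are all 1, so H_0 ≅ Z.
  H_1: rank ker ∂_1 − rank ∂_2 = (12 − 5) − 6 = 1, and the invariant factors of ∂_2 are all 1, so H_1 ≅ Z.
  H_2: rank ker ∂_2 − rank ∂_3 = (6 − 6) − 0 = 0, and there is no ∂_3, so H_2 ≅ 0.

As a check, the Euler characteristic is 6 − 12 + 6 = 0, which agrees with 1 − 1 + 0 = 0.

H_0 ≅ Z,  H_1 ≅ Z,  H_2 = 0.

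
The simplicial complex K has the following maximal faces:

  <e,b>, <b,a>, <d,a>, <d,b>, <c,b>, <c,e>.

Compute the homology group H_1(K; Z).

Order the vertices as a < b < c < d < e. Listing each simplex with vertices in this order, K has dimension 1 with simplices:

  0-simplices (5): a, b, c, d, e
  1-simplices (6): ab, ad, bc, bd, be, ce

giving chain groups C_0 ≅ Z^5, C_1 ≅ Z^6.

∂_1: C_1 → C_0 maps an edge to its endpoints' difference, ∂[p,q] = q − p.
The resulting 5×6 matrix has rank 4, and its Smith normal form has invariant factors (1,1,1,1).

Now H_k = ker ∂_k / im ∂_{k+1}, so:

  H_1: rank ker ∂_1 − rank ∂_2 = (6 − 4) − 0 = 2, and there is no ∂_2, so H_1 = Z^2.

H_1 ≅ Z^2.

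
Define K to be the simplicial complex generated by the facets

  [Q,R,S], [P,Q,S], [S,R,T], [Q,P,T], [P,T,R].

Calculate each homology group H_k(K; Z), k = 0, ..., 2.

H_0 ≅ Z,  H_1 ≅ Z,  H_2 = 0.

Fix the vertex order P < Q < R < S < T and write every simplex with vertices in increasing order. Then dim K = 2 and the simplices of K are:

  0-simplices (5): P, Q, R, S, T
  1-simplices (10): PQ, PR, PS, PT, QR, QS, QT, RS, RT, ST
  2-simplices (5): PQS, PQT, PRT, QRS, RST

giving chain groups C_0 ≅ Z^5, C_1 ≅ Z^10, C_2 ≅ Z^5.

Boundary ∂_1: C_1 → C_0 is given by ∂[p,q] = [q] − [p]. For instance
  ∂ST = T − S.
As a 5×10 matrix over Z this has rank 4, with invariant factors (1,1,1,1).

The boundary map ∂_2: C_2 → C_1 sends each 2-simplex [p,q,r] to [q,r] − [p,r] + [p,q]. For instance
  ∂PRT = RT − PT + PR,
  ∂PQT = QT − PT + PQ.
The resulting 10×5 matrix has rank 5, and its Smith normal form has invariant factors (1,1,1,1,1).

Reading off H_k = ker ∂_k / im ∂_{k+1}:

  H_0: rank C_0 − rank ∂_1 = 5 − 4 = 1, and the invariant factors of ∂_1 are all 1, so H_0 = Z.
  H_1: rank ker ∂_1 − rank ∂_2 = (10 − 4) − 5 = 1, and the invariant factors of ∂_2 are all 1, so H_1 = Z.
  H_2: rank ker ∂_2 − rank ∂_3 = (5 − 5) − 0 = 0, and there is no ∂_3, so H_2 = 0.

As a check, the Euler characteristic is 5 − 10 + 5 = 0, which agrees with 1 − 1 + 0 = 0.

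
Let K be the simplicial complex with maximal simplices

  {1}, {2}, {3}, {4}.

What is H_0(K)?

H_0 = Z^4.

We work with the vertex ordering 1 < 2 < 3 < 4. The simplices of K, each written with vertices in increasing order, are:

  0-simplices (4): [1], [2], [3], [4]

so the chain groups are C_0 ≅ Z^4.

Now H_k = ker ∂_k / im ∂_{k+1}, so:

  H_0: rank C_0 − rank ∂_1 = 4 − 0 = 4, and there is no ∂_1, so H_0 = Z^4.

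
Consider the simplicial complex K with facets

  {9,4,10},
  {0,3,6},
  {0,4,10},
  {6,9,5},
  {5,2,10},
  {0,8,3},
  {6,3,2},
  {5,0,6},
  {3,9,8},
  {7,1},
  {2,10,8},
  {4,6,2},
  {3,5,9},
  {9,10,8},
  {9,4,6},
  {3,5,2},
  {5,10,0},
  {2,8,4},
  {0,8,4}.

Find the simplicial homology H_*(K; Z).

H_0 ≅ Z^2,  H_1 ≅ Z ⊕ Z_2,  H_2 = 0.

Fix the vertex order 0 < 1 < 2 < 3 < 4 < 5 < 6 < 7 < 8 < 9 < 10 and write every simplex with vertices in increasing order. Then dim K = 2 and the simplices of K are:

  0-simplices (11): [0], [1], [2], [3], [4], [5], [6], [7], [8], [9], [10]
  1-simplices (28): (28 of them)
  2-simplices (18): (18 of them)

Hence C_0 ≅ Z^11, C_1 ≅ Z^28, C_2 ≅ Z^18.

Boundary ∂_1: C_1 → C_0 maps an edge to its endpoints' difference, ∂[p,q] = q − p. For instance
  ∂[0,6] = [6] − [0].
This gives a 11×28 integer matrix of rank 9; reducing to Smith normal form yields diagonal entries (1,1,1,1,1,1,1,1,1).

∂_2: C_2 → C_1 acts by ∂[p,q,r] = [q,r] − [p,r] + [p,q]. For instance
  ∂[0,5,10] = [5,10] − [0,10] + [0,5],
  ∂[0,4,8] = [4,8] − [0,8] + [0,4].
This gives a 28×18 integer matrix of rank 18; reducing to Smith normal form yields diagonal entries (1,1,1,1,1,1,1,1,1,1,1,1,1,1,1,1,1,2).

From H_k ≅ ker(∂_k) / im(∂_{k+1}) we obtain:

  H_0: rank C_0 − rank ∂_1 = 11 − 9 = 2, and the invariant factors of ∂_1 are all 1, so H_0 ≅ Z^2.
  H_1: rank ker ∂_1 − rank ∂_2 = (28 − 9) − 18 = 1, and ∂_2 has invariant factor 2 > 1, so H_1 ≅ Z ⊕ Z_2.
  H_2: rank ker ∂_2 − rank ∂_3 = (18 − 18) − 0 = 0, and there is no ∂_3, so H_2 ≅ 0.

(K is a triangulation of the disjoint union of the 1-simplex and the Klein bottle.)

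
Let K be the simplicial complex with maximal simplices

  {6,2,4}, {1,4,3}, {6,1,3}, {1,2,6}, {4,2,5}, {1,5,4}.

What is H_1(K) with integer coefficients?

K has 6 vertices, 12 edges, 6 triangles.
rank ∂_1 = 5, rank ∂_2 = 6 ⇒ b_1 = 12 − 5 − 6 = 1; all invariant factors of ∂_2 are 1 so no torsion. So H_1 = Z.

H_1 ≅ Z.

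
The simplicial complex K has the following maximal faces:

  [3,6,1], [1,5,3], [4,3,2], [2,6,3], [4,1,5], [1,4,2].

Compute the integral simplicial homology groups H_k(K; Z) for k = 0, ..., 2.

H_0 ≅ Z,  H_1 ≅ Z,  H_2 = 0.

Fix the vertex order 1 < 2 < 3 < 4 < 5 < 6 and write every simplex with vertices in increasing order. Then dim K = 2 and the simplices of K are:

  0-simplices (6): [1], [2], [3], [4], [5], [6]
  1-simplices (12): [1,2], [1,3], [1,4], [1,5], [1,6], [2,3], [2,4], [2,6], [3,4], [3,5], [3,6], [4,5]
  2-simplices (6): [1,2,4], [1,3,5], [1,3,6], [1,4,5], [2,3,4], [2,3,6]

giving chain groups C_0 ≅ Z^6, C_1 ≅ Z^12, C_2 ≅ Z^6.

Boundary ∂_1: C_1 → C_0 sends each edge [p,q] (with p < q) to q − p.
This gives a 6×12 integer matrix of rank 5; reducing to Smith normal form yields diagonal entries (1,1,1,1,1).

The boundary map ∂_2: C_2 → C_1 sends each 2-simplex [p,q,r] to [q,r] − [p,r] + [p,q]. For instance
  ∂[1,3,6] = [3,6] − [1,6] + [1,3],
  ∂[2,3,6] = [3,6] − [2,6] + [2,3].
The resulting 12×6 matrix has rank 6, and its Smith normal form has invariant factors (1,1,1,1,1,1).

Reading off H_k = ker ∂_k / im ∂_{k+1}:

  H_0: rank C_0 − rank ∂_1 = 6 − 5 = 1, and the invariant factors of ∂_1 are all 1, so H_0 ≅ Z.
  H_1: rank ker ∂_1 − rank ∂_2 = (12 − 5) − 6 = 1, and the invariant factors of ∂_2 are all 1, so H_1 ≅ Z.
  H_2: rank ker ∂_2 − rank ∂_3 = (6 − 6) − 0 = 0, and there is no ∂_3, so H_2 ≅ 0.

As a check, the Euler characteristic is 6 − 12 + 6 = 0, which agrees with 1 − 1 + 0 = 0.
(K is a triangulation of the cylinder S^1 x I.)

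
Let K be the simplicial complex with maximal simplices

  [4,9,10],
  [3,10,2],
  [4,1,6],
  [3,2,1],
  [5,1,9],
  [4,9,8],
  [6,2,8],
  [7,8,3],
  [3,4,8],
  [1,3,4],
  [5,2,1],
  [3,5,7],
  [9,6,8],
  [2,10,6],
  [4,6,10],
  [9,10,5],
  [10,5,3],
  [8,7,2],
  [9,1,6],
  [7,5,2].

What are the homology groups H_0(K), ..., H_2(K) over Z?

K has 10 vertices, 30 edges, 20 triangles.
rank ∂_0 = 0, rank ∂_1 = 9 ⇒ b_0 = 10 − 0 − 9 = 1; all invariant factors of ∂_1 are 1 so no torsion. So H_0 ≅ Z.
rank ∂_1 = 9, rank ∂_2 = 20 ⇒ b_1 = 30 − 9 − 20 = 1; ∂_2 has invariant factor(s) [2] giving torsion. So H_1 ≅ Z ⊕ Z/2.
rank ∂_2 = 20, rank ∂_3 = 0 ⇒ b_2 = 20 − 20 − 0 = 0. So H_2 ≅ 0.

H_0 = Z,  H_1 = Z ⊕ Z/2,  H_2 = 0.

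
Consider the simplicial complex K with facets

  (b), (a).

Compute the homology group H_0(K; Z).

We work with the vertex ordering a < b. The simplices of K, each written with vertices in increasing order, are:

  0-simplices (2): a, b

so the chain groups are C_0 ≅ Z^2.

Now H_k = ker ∂_k / im ∂_{k+1}, so:

  H_0: rank C_0 − rank ∂_1 = 2 − 0 = 2, and there is no ∂_1, so H_0 ≅ Z^2.

H_0 ≅ Z^2.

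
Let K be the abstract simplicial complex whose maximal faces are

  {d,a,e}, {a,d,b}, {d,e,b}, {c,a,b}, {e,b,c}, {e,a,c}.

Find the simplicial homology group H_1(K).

H_1 = 0.

We work with the vertex ordering a < b < c < d < e. The simplices of K, each written with vertices in increasing order, are:

  0-simplices (5): a, b, c, d, e
  1-simplices (9): ab, ac, ad, ae, bc, bd, be, ce, de
  2-simplices (6): abc, abd, ace, ade, bce, bde

Hence C_0 ≅ Z^5, C_1 ≅ Z^9, C_2 ≅ Z^6.

∂_1: C_1 → C_0 maps an edge to its endpoints' difference, ∂[p,q] = q − p.
The 5×9 boundary matrix has rank 4 and Smith normal form diag(1,1,1,1).

Boundary ∂_2: C_2 → C_1 acts by ∂[p,q,r] = [q,r] − [p,r] + [p,q]. For instance
  ∂abc = bc − ac + ab,
  ∂bde = de − be + bd.
As a 9×6 matrix over Z this has rank 5, with invariant factors (1,1,1,1,1).

Now H_k = ker ∂_k / im ∂_{k+1}, so:

  H_1: rank ker ∂_1 − rank ∂_2 = (9 − 4) − 5 = 0, and the invariant factors of ∂_2 are all 1, so H_1 = 0.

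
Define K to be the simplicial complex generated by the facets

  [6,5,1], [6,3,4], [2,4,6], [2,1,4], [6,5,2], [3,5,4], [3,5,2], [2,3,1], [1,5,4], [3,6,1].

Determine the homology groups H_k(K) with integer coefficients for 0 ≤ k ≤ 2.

Take the total order 1 < 2 < 3 < 4 < 5 < 6 on the vertex set. Then K (dimension 2) consists of the simplices:

  0-simplices (6): [1], [2], [3], [4], [5], [6]
  1-simplices (15): [1,2], [1,3], [1,4], [1,5], [1,6], [2,3], [2,4], [2,5], [2,6], [3,4], [3,5], [3,6], [4,5], [4,6], [5,6]
  2-simplices (10): [1,2,3], [1,2,4], [1,3,6], [1,4,5], [1,5,6], [2,3,5], [2,4,6], [2,5,6], [3,4,5], [3,4,6]

giving chain groups C_0 ≅ Z^6, C_1 ≅ Z^15, C_2 ≅ Z^10.

∂_1: C_1 → C_0 is given by ∂[p,q] = [q] − [p].
The resulting 6×15 matrix has rank 5, and its Smith normal form has invariant factors (1,1,1,1,1).

∂_2: C_2 → C_1 maps a triangle to the signed sum of its edges. For instance
  ∂[3,4,6] = [4,6] − [3,6] + [3,4],
  ∂[3,4,5] = [4,5] − [3,5] + [3,4].
The 15×10 boundary matrix has rank 10 and Smith normal form diag(1,1,1,1,1,1,1,1,1,2).

Now H_k = ker ∂_k / im ∂_{k+1}, so:

  H_0: rank C_0 − rank ∂_1 = 6 − 5 = 1, and the invariant factors of ∂_1 are all 1, so H_0 = Z.
  H_1: rank ker ∂_1 − rank ∂_2 = (15 − 5) − 10 = 0, and ∂_2 has invariant factor 2 > 1, so H_1 = Z_2.
  H_2: rank ker ∂_2 − rank ∂_3 = (10 − 10) − 0 = 0, and there is no ∂_3, so H_2 = 0.

H_0 = Z,  H_1 = Z_2,  H_2 = 0.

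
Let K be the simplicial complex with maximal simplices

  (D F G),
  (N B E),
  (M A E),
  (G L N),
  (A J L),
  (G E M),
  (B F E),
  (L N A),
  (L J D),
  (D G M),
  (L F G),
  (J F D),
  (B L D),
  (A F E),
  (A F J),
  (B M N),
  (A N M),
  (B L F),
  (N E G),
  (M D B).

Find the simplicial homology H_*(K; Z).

H_0 ≅ Z,  H_1 ≅ Z ⊕ Z/2,  H_2 = 0.

We work with the vertex ordering A < B < D < E < F < G < J < L < M < N. The simplices of K, each written with vertices in increasing order, are:

  0-simplices (10): A, B, D, E, F, G, J, L, M, N
  1-simplices (30): AE, AF, AJ, AL, AM, AN, BD, BE, BF, BL, BM, BN, DF, DG, DJ, DL, DM, EF, EG, EM, EN, FG, FJ, FL, GL, GM, GN, JL, LN, MN
  2-simplices (20): AEF, AEM, AFJ, AJL, ALN, AMN, BDL, BDM, BEF, BEN, BFL, BMN, DFG, DFJ, DGM, DJL, EGM, EGN, FGL, GLN

so the chain groups are C_0 ≅ Z^10, C_1 ≅ Z^30, C_2 ≅ Z^20.

∂_1: C_1 → C_0 maps an edge to its endpoints' difference, ∂[p,q] = q − p. For instance
  ∂DJ = J − D.
As a 10×30 matrix over Z this has rank 9, with invariant factors (1,1,1,1,1,1,1,1,1).

The boundary map ∂_2: C_2 → C_1 acts by ∂[p,q,r] = [q,r] − [p,r] + [p,q]. For instance
  ∂BEN = EN − BN + BE,
  ∂AEM = EM − AM + AE.
This gives a 30×20 integer matrix of rank 20; reducing to Smith normal form yields diagonal entries (1,1,1,1,1,1,1,1,1,1,1,1,1,1,1,1,1,1,1,2).

Reading off H_k = ker ∂_k / im ∂_{k+1}:

  H_0: rank C_0 − rank ∂_1 = 10 − 9 = 1, and the invariant factors of ∂_1 are all 1, so H_0 = Z.
  H_1: rank ker ∂_1 − rank ∂_2 = (30 − 9) − 20 = 1, and ∂_2 has invariant factor 2 > 1, so H_1 = Z ⊕ Z/2.
  H_2: rank ker ∂_2 − rank ∂_3 = (20 − 20) − 0 = 0, and there is no ∂_3, so H_2 = 0.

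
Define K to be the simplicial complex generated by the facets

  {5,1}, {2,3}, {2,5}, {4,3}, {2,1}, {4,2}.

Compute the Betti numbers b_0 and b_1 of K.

Fix the vertex order 1 < 2 < 3 < 4 < 5 and write every simplex with vertices in increasing order. Then dim K = 1 and the simplices of K are:

  0-simplices (5): [1], [2], [3], [4], [5]
  1-simplices (6): [1,2], [1,5], [2,3], [2,4], [2,5], [3,4]

so the chain groups are C_0 ≅ Z^5, C_1 ≅ Z^6.

Boundary ∂_1: C_1 → C_0 sends each edge [p,q] (with p < q) to q − p.
This gives a 5×6 integer matrix of rank 4; reducing to Smith normal form yields diagonal entries (1,1,1,1).

Computing H_k = (kernel of ∂_k) / (image of ∂_{k+1}):

  H_0: rank C_0 − rank ∂_1 = 5 − 4 = 1, and the invariant factors of ∂_1 are all 1, so H_0 ≅ Z.
  H_1: rank ker ∂_1 − rank ∂_2 = (6 − 4) − 0 = 2, and there is no ∂_2, so H_1 ≅ Z^2.

Hence the Betti numbers are b_0 = 1, b_1 = 2.

b_0 = 1, b_1 = 2.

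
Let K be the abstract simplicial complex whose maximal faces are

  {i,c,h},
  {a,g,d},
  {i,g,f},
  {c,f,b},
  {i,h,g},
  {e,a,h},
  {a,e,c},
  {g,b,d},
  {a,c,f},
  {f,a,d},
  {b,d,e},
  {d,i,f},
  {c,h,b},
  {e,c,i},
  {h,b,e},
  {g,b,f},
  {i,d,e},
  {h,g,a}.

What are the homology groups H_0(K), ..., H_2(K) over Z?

H_0 = Z,  H_1 = Z ⊕ Z/2,  H_2 = 0.

Order the vertices as a < b < c < d < e < f < g < h < i. Listing each simplex with vertices in this order, K has dimension 2 with simplices:

  0-simplices (9): a, b, c, d, e, f, g, h, i
  1-simplices (27): ac, ad, ae, af, ag, ah, bc, bd, be, bf, bg, bh, ce, cf, ch, ci, de, df, dg, di, eh, ei, fg, fi, gh, gi, hi
  2-simplices (18): ace, acf, adf, adg, aeh, agh, bcf, bch, bde, bdg, beh, bfg, cei, chi, dei, dfi, fgi, ghi

so the chain groups are C_0 ≅ Z^9, C_1 ≅ Z^27, C_2 ≅ Z^18.

The boundary map ∂_1: C_1 → C_0 is given by ∂[p,q] = [q] − [p]. For instance
  ∂gh = h − g.
The 9×27 boundary matrix has rank 8 and Smith normal form diag(1,1,1,1,1,1,1,1).

The boundary map ∂_2: C_2 → C_1 acts by ∂[p,q,r] = [q,r] − [p,r] + [p,q]. For instance
  ∂cei = ei − ci + ce,
  ∂bde = de − be + bd.
The resulting 27×18 matrix has rank 18, and its Smith normal form has invariant factors (1,1,1,1,1,1,1,1,1,1,1,1,1,1,1,1,1,2).

Reading off H_k = ker ∂_k / im ∂_{k+1}:

  H_0: rank C_0 − rank ∂_1 = 9 − 8 = 1, and the invariant factors of ∂_1 are all 1, so H_0 = Z.
  H_1: rank ker ∂_1 − rank ∂_2 = (27 − 8) − 18 = 1, and ∂_2 has invariant factor 2 > 1, so H_1 = Z ⊕ Z/2.
  H_2: rank ker ∂_2 − rank ∂_3 = (18 − 18) − 0 = 0, and there is no ∂_3, so H_2 = 0.

(K is a triangulation of the Klein bottle.)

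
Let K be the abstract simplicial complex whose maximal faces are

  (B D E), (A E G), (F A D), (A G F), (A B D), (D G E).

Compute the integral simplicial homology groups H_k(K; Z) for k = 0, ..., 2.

Fix the vertex order A < B < D < E < F < G and write every simplex with vertices in increasing order. Then dim K = 2 and the simplices of K are:

  0-simplices (6): A, B, D, E, F, G
  1-simplices (12): AB, AD, AE, AF, AG, BD, BE, DE, DF, DG, EG, FG
  2-simplices (6): ABD, ADF, AEG, AFG, BDE, DEG

so the chain groups are C_0 ≅ Z^6, C_1 ≅ Z^12, C_2 ≅ Z^6.

∂_1: C_1 → C_0 maps an edge to its endpoints' difference, ∂[p,q] = q − p.
The 6×12 boundary matrix has rank 5 and Smith normal form diag(1,1,1,1,1).

∂_2: C_2 → C_1 acts by ∂[p,q,r] = [q,r] − [p,r] + [p,q]. For instance
  ∂BDE = DE − BE + BD,
  ∂DEG = EG − DG + DE.
The 12×6 boundary matrix has rank 6 and Smith normal form diag(1,1,1,1,1,1).

From H_k ≅ ker(∂_k) / im(∂_{k+1}) we obtain:

  H_0: rank C_0 − rank ∂_1 = 6 − 5 = 1, and the invariant factors of ∂_1 are all 1, so H_0 = Z.
  H_1: rank ker ∂_1 − rank ∂_2 = (12 − 5) − 6 = 1, and the invariant factors of ∂_2 are all 1, so H_1 = Z.
  H_2: rank ker ∂_2 − rank ∂_3 = (6 − 6) − 0 = 0, and there is no ∂_3, so H_2 = 0.

H_0 = Z,  H_1 = Z,  H_2 = 0.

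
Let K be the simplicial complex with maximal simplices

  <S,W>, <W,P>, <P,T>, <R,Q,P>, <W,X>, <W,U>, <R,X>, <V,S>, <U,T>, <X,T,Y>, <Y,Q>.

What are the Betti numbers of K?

Take the total order P < Q < R < S < T < U < V < W < X < Y on the vertex set. Then K (dimension 2) consists of the simplices:

  0-simplices (10): P, Q, R, S, T, U, V, W, X, Y
  1-simplices (15): PQ, PR, PT, PW, QR, QY, RX, SV, SW, TU, TX, TY, UW, WX, XY
  2-simplices (2): PQR, TXY

Hence C_0 ≅ Z^10, C_1 ≅ Z^15, C_2 ≅ Z^2.

∂_1: C_1 → C_0 maps an edge to its endpoints' difference, ∂[p,q] = q − p. For instance
  ∂QY = Y − Q.
As a 10×15 matrix over Z this has rank 9, with invariant factors (1,1,1,1,1,1,1,1,1).

Boundary ∂_2: C_2 → C_1 sends each 2-simplex [p,q,r] to [q,r] − [p,r] + [p,q]. For instance
  ∂PQR = QR − PR + PQ,
  ∂TXY = XY − TY + TX.
The resulting 15×2 matrix has rank 2, and its Smith normal form has invariant factors (1,1).

Now H_k = ker ∂_k / im ∂_{k+1}, so:

  H_0: rank C_0 − rank ∂_1 = 10 − 9 = 1, and the invariant factors of ∂_1 are all 1, so H_0 = Z.
  H_1: rank ker ∂_1 − rank ∂_2 = (15 − 9) − 2 = 4, and the invariant factors of ∂_2 are all 1, so H_1 = Z^4.
  H_2: rank ker ∂_2 − rank ∂_3 = (2 − 2) − 0 = 0, and there is no ∂_3, so H_2 = 0.

As a check, the Euler characteristic is 10 − 15 + 2 = -3, which agrees with 1 − 4 + 0 = -3.

Hence the Betti numbers are b_0 = 1, b_1 = 4, b_2 = 0.

b_0 = 1, b_1 = 4, b_2 = 0.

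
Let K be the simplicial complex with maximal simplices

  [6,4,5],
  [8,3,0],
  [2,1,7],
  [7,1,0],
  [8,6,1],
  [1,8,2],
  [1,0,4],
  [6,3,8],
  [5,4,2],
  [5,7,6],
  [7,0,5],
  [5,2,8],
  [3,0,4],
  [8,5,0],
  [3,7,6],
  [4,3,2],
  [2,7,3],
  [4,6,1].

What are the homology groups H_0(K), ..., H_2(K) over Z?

H_0 = Z,  H_1 = Z^2,  H_2 = Z.

Take the total order 0 < 1 < 2 < 3 < 4 < 5 < 6 < 7 < 8 on the vertex set. Then K (dimension 2) consists of the simplices:

  0-simplices (9): [0], [1], [2], [3], [4], [5], [6], [7], [8]
  1-simplices (27): (27 of them)
  2-simplices (18): [0,1,4], [0,1,7], [0,3,4], [0,3,8], [0,5,7], [0,5,8], [1,2,7], [1,2,8], [1,4,6], [1,6,8], [2,3,4], [2,3,7], [2,4,5], [2,5,8], [3,6,7], [3,6,8], [4,5,6], [5,6,7]

Hence C_0 ≅ Z^9, C_1 ≅ Z^27, C_2 ≅ Z^18.

∂_1: C_1 → C_0 is given by ∂[p,q] = [q] − [p]. For instance
  ∂[0,7] = [7] − [0].
As a 9×27 matrix over Z this has rank 8, with invariant factors (1,1,1,1,1,1,1,1).

The boundary map ∂_2: C_2 → C_1 acts by ∂[p,q,r] = [q,r] − [p,r] + [p,q]. For instance
  ∂[0,5,7] = [5,7] − [0,7] + [0,5],
  ∂[3,6,8] = [6,8] − [3,8] + [3,6].
As a 27×18 matrix over Z this has rank 17, with invariant factors (1,1,1,1,1,1,1,1,1,1,1,1,1,1,1,1,1).

From H_k ≅ ker(∂_k) / im(∂_{k+1}) we obtain:

  H_0: rank C_0 − rank ∂_1 = 9 − 8 = 1, and the invariant factors of ∂_1 are all 1, so H_0 ≅ Z.
  H_1: rank ker ∂_1 − rank ∂_2 = (27 − 8) − 17 = 2, and the invariant factors of ∂_2 are all 1, so H_1 ≅ Z^2.
  H_2: rank ker ∂_2 − rank ∂_3 = (18 − 17) − 0 = 1, and there is no ∂_3, so H_2 ≅ Z.

As a check, the Euler characteristic is 9 − 27 + 18 = 0, which agrees with 1 − 2 + 1 = 0.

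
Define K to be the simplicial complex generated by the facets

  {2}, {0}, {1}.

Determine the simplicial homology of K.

Fix the vertex order 0 < 1 < 2 and write every simplex with vertices in increasing order. Then dim K = 0 and the simplices of K are:

  0-simplices (3): [0], [1], [2]

giving chain groups C_0 ≅ Z^3.

Now H_k = ker ∂_k / im ∂_{k+1}, so:

  H_0: rank C_0 − rank ∂_1 = 3 − 0 = 3, and there is no ∂_1, so H_0 ≅ Z^3.

(K is a triangulation of a set of 3 points.)

H_0 ≅ Z^3.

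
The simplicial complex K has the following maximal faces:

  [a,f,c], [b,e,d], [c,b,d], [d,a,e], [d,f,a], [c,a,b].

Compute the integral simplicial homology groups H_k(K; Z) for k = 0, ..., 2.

H_0 ≅ Z,  H_1 ≅ Z,  H_2 = 0.

Fix the vertex order a < b < c < d < e < f and write every simplex with vertices in increasing order. Then dim K = 2 and the simplices of K are:

  0-simplices (6): a, b, c, d, e, f
  1-simplices (12): ab, ac, ad, ae, af, bc, bd, be, cd, cf, de, df
  2-simplices (6): abc, acf, ade, adf, bcd, bde

Hence C_0 ≅ Z^6, C_1 ≅ Z^12, C_2 ≅ Z^6.

The boundary map ∂_1: C_1 → C_0 maps an edge to its endpoints' difference, ∂[p,q] = q − p.
The 6×12 boundary matrix has rank 5 and Smith normal form diag(1,1,1,1,1).

The boundary map ∂_2: C_2 → C_1 acts by ∂[p,q,r] = [q,r] − [p,r] + [p,q]. For instance
  ∂acf = cf − af + ac,
  ∂ade = de − ae + ad.
The 12×6 boundary matrix has rank 6 and Smith normal form diag(1,1,1,1,1,1).

Reading off H_k = ker ∂_k / im ∂_{k+1}:

  H_0: rank C_0 − rank ∂_1 = 6 − 5 = 1, and the invariant factors of ∂_1 are all 1, so H_0 ≅ Z.
  H_1: rank ker ∂_1 − rank ∂_2 = (12 − 5) − 6 = 1, and the invariant factors of ∂_2 are all 1, so H_1 ≅ Z.
  H_2: rank ker ∂_2 − rank ∂_3 = (6 − 6) − 0 = 0, and there is no ∂_3, so H_2 ≅ 0.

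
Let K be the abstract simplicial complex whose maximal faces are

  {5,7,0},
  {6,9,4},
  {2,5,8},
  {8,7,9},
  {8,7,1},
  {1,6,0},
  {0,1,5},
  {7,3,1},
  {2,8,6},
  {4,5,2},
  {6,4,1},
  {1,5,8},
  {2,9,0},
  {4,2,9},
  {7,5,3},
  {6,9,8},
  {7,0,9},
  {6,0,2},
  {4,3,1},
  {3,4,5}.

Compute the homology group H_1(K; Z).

Order the vertices as 0 < 1 < 2 < 3 < 4 < 5 < 6 < 7 < 8 < 9. Listing each simplex with vertices in this order, K has dimension 2 with simplices:

  0-simplices (10): [0], [1], [2], [3], [4], [5], [6], [7], [8], [9]
  1-simplices (30): (30 of them)
  2-simplices (20): (20 of them)

so the chain groups are C_0 ≅ Z^10, C_1 ≅ Z^30, C_2 ≅ Z^20.

Boundary ∂_1: C_1 → C_0 maps an edge to its endpoints' difference, ∂[p,q] = q − p. For instance
  ∂[2,9] = [9] − [2].
The 10×30 boundary matrix has rank 9 and Smith normal form diag(1,1,1,1,1,1,1,1,1).

The boundary map ∂_2: C_2 → C_1 maps a triangle to the signed sum of its edges. For instance
  ∂[1,3,7] = [3,7] − [1,7] + [1,3],
  ∂[1,5,8] = [5,8] − [1,8] + [1,5].
As a 30×20 matrix over Z this has rank 20, with invariant factors (1,1,1,1,1,1,1,1,1,1,1,1,1,1,1,1,1,1,1,2).

From H_k ≅ ker(∂_k) / im(∂_{k+1}) we obtain:

  H_1: rank ker ∂_1 − rank ∂_2 = (30 − 9) − 20 = 1, and ∂_2 has invariant factor 2 > 1, so H_1 = Z ⊕ Z/2.

H_1 = Z ⊕ Z/2.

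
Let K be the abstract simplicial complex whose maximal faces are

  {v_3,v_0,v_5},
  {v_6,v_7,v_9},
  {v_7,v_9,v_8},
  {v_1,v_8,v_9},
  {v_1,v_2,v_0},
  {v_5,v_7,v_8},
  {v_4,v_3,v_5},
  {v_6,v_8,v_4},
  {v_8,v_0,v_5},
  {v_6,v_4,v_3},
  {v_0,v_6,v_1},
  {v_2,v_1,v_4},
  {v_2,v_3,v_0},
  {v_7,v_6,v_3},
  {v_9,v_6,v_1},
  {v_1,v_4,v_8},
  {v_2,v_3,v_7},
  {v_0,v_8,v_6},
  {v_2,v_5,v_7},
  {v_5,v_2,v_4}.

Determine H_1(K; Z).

Order the vertices as v_0 < v_1 < v_2 < v_3 < v_4 < v_5 < v_6 < v_7 < v_8 < v_9. Listing each simplex with vertices in this order, K has dimension 2 with simplices:

  0-simplices (10): [v_0], [v_1], [v_2], [v_3], [v_4], [v_5], [v_6], [v_7], [v_8], [v_9]
  1-simplices (30): (30 of them)
  2-simplices (20): (20 of them)

Hence C_0 ≅ Z^10, C_1 ≅ Z^30, C_2 ≅ Z^20.

∂_1: C_1 → C_0 is given by ∂[p,q] = [q] − [p]. For instance
  ∂[v_0,v_8] = [v_8] − [v_0].
This gives a 10×30 integer matrix of rank 9; reducing to Smith normal form yields diagonal entries (1,1,1,1,1,1,1,1,1).

∂_2: C_2 → C_1 maps a triangle to the signed sum of its edges. For instance
  ∂[v_1,v_4,v_8] = [v_4,v_8] − [v_1,v_8] + [v_1,v_4],
  ∂[v_0,v_5,v_8] = [v_5,v_8] − [v_0,v_8] + [v_0,v_5].
The resulting 30×20 matrix has rank 20, and its Smith normal form has invariant factors (1,1,1,1,1,1,1,1,1,1,1,1,1,1,1,1,1,1,1,2).

From H_k ≅ ker(∂_k) / im(∂_{k+1}) we obtain:

  H_1: rank ker ∂_1 − rank ∂_2 = (30 − 9) − 20 = 1, and ∂_2 has invariant factor 2 > 1, so H_1 ≅ Z ⊕ Z/2Z.

H_1 ≅ Z ⊕ Z/2Z.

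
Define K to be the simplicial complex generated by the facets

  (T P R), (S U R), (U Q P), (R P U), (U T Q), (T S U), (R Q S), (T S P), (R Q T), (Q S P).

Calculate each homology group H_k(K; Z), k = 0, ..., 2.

H_0 = Z,  H_1 = Z/2,  H_2 = 0.

K has 6 vertices, 15 edges, 10 triangles.
rank ∂_0 = 0, rank ∂_1 = 5 ⇒ b_0 = 6 − 0 − 5 = 1; all invariant factors of ∂_1 are 1 so no torsion. So H_0 ≅ Z.
rank ∂_1 = 5, rank ∂_2 = 10 ⇒ b_1 = 15 − 5 − 10 = 0; ∂_2 has invariant factor(s) [2] giving torsion. So H_1 ≅ Z/2.
rank ∂_2 = 10, rank ∂_3 = 0 ⇒ b_2 = 10 − 10 − 0 = 0. So H_2 ≅ 0.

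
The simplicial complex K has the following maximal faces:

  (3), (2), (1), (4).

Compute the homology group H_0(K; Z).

H_0 ≅ Z^4.

We work with the vertex ordering 1 < 2 < 3 < 4. The simplices of K, each written with vertices in increasing order, are:

  0-simplices (4): [1], [2], [3], [4]

so the chain groups are C_0 ≅ Z^4.

Reading off H_k = ker ∂_k / im ∂_{k+1}:

  H_0: rank C_0 − rank ∂_1 = 4 − 0 = 4, and there is no ∂_1, so H_0 ≅ Z^4.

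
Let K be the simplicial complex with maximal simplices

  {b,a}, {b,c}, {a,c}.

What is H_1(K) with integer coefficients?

H_1 = Z.

We work with the vertex ordering a < b < c. The simplices of K, each written with vertices in increasing order, are:

  0-simplices (3): a, b, c
  1-simplices (3): ab, ac, bc

Hence C_0 ≅ Z^3, C_1 ≅ Z^3.

∂_1: C_1 → C_0 maps an edge to its endpoints' difference, ∂[p,q] = q − p.
The 3×3 boundary matrix has rank 2 and Smith normal form diag(1,1).

Reading off H_k = ker ∂_k / im ∂_{k+1}:

  H_1: rank ker ∂_1 − rank ∂_2 = (3 − 2) − 0 = 1, and there is no ∂_2, so H_1 = Z.

(K is a triangulation of the circle S^1.)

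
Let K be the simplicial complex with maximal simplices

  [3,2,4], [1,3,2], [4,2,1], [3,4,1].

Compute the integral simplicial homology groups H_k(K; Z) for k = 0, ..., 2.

Fix the vertex order 1 < 2 < 3 < 4 and write every simplex with vertices in increasing order. Then dim K = 2 and the simplices of K are:

  0-simplices (4): [1], [2], [3], [4]
  1-simplices (6): [1,2], [1,3], [1,4], [2,3], [2,4], [3,4]
  2-simplices (4): [1,2,3], [1,2,4], [1,3,4], [2,3,4]

giving chain groups C_0 ≅ Z^4, C_1 ≅ Z^6, C_2 ≅ Z^4.

The boundary map ∂_1: C_1 → C_0 sends each edge [p,q] (with p < q) to q − p. For instance
  ∂[1,3] = [3] − [1].
As a 4×6 matrix over Z this has rank 3, with invariant factors (1,1,1).

The boundary map ∂_2: C_2 → C_1 acts by ∂[p,q,r] = [q,r] − [p,r] + [p,q]. For instance
  ∂[2,3,4] = [3,4] − [2,4] + [2,3],
  ∂[1,2,4] = [2,4] − [1,4] + [1,2].
As a 6×4 matrix over Z this has rank 3, with invariant factors (1,1,1).

From H_k ≅ ker(∂_k) / im(∂_{k+1}) we obtain:

  H_0: rank C_0 − rank ∂_1 = 4 − 3 = 1, and the invariant factors of ∂_1 are all 1, so H_0 ≅ Z.
  H_1: rank ker ∂_1 − rank ∂_2 = (6 − 3) − 3 = 0, and the invariant factors of ∂_2 are all 1, so H_1 ≅ 0.
  H_2: rank ker ∂_2 − rank ∂_3 = (4 − 3) − 0 = 1, and there is no ∂_3, so H_2 ≅ Z.

As a check, the Euler characteristic is 4 − 6 + 4 = 2, which agrees with 1 − 0 + 1 = 2.
(K is a triangulation of the 2-sphere S^2.)

H_0 ≅ Z,  H_1 = 0,  H_2 ≅ Z.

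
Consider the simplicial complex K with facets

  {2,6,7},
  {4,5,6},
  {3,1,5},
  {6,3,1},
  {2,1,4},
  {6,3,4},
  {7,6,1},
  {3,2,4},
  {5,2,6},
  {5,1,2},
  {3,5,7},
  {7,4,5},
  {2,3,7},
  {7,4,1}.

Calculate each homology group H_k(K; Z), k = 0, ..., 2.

Fix the vertex order 1 < 2 < 3 < 4 < 5 < 6 < 7 and write every simplex with vertices in increasing order. Then dim K = 2 and the simplices of K are:

  0-simplices (7): [1], [2], [3], [4], [5], [6], [7]
  1-simplices (21): [1,2], [1,3], [1,4], [1,5], [1,6], [1,7], [2,3], [2,4], [2,5], [2,6], [2,7], [3,4], [3,5], [3,6], [3,7], [4,5], [4,6], [4,7], [5,6], [5,7], [6,7]
  2-simplices (14): [1,2,4], [1,2,5], [1,3,5], [1,3,6], [1,4,7], [1,6,7], [2,3,4], [2,3,7], [2,5,6], [2,6,7], [3,4,6], [3,5,7], [4,5,6], [4,5,7]

so the chain groups are C_0 ≅ Z^7, C_1 ≅ Z^21, C_2 ≅ Z^14.

The boundary map ∂_1: C_1 → C_0 is given by ∂[p,q] = [q] − [p]. For instance
  ∂[4,5] = [5] − [4].
This gives a 7×21 integer matrix of rank 6; reducing to Smith normal form yields diagonal entries (1,1,1,1,1,1).

∂_2: C_2 → C_1 acts by ∂[p,q,r] = [q,r] − [p,r] + [p,q]. For instance
  ∂[3,4,6] = [4,6] − [3,6] + [3,4],
  ∂[3,5,7] = [5,7] − [3,7] + [3,5].
The resulting 21×14 matrix has rank 13, and its Smith normal form has invariant factors (1,1,1,1,1,1,1,1,1,1,1,1,1).

Computing H_k = (kernel of ∂_k) / (image of ∂_{k+1}):

  H_0: rank C_0 − rank ∂_1 = 7 − 6 = 1, and the invariant factors of ∂_1 are all 1, so H_0 = Z.
  H_1: rank ker ∂_1 − rank ∂_2 = (21 − 6) − 13 = 2, and the invariant factors of ∂_2 are all 1, so H_1 = Z^2.
  H_2: rank ker ∂_2 − rank ∂_3 = (14 − 13) − 0 = 1, and there is no ∂_3, so H_2 = Z.

H_0 ≅ Z,  H_1 ≅ Z^2,  H_2 ≅ Z.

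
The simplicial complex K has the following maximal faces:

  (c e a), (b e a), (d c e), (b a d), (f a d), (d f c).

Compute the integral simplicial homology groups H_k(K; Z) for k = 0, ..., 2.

H_0 ≅ Z,  H_1 ≅ Z,  H_2 = 0.

Take the total order a < b < c < d < e < f on the vertex set. Then K (dimension 2) consists of the simplices:

  0-simplices (6): a, b, c, d, e, f
  1-simplices (12): ab, ac, ad, ae, af, bd, be, cd, ce, cf, de, df
  2-simplices (6): abd, abe, ace, adf, cde, cdf

so the chain groups are C_0 ≅ Z^6, C_1 ≅ Z^12, C_2 ≅ Z^6.

The boundary map ∂_1: C_1 → C_0 maps an edge to its endpoints' difference, ∂[p,q] = q − p. For instance
  ∂ac = c − a.
The resulting 6×12 matrix has rank 5, and its Smith normal form has invariant factors (1,1,1,1,1).

The boundary map ∂_2: C_2 → C_1 acts by ∂[p,q,r] = [q,r] − [p,r] + [p,q]. For instance
  ∂abd = bd − ad + ab,
  ∂ace = ce − ae + ac.
As a 12×6 matrix over Z this has rank 6, with invariant factors (1,1,1,1,1,1).

From H_k ≅ ker(∂_k) / im(∂_{k+1}) we obtain:

  H_0: rank C_0 − rank ∂_1 = 6 − 5 = 1, and the invariant factors of ∂_1 are all 1, so H_0 ≅ Z.
  H_1: rank ker ∂_1 − rank ∂_2 = (12 − 5) − 6 = 1, and the invariant factors of ∂_2 are all 1, so H_1 ≅ Z.
  H_2: rank ker ∂_2 − rank ∂_3 = (6 − 6) − 0 = 0, and there is no ∂_3, so H_2 ≅ 0.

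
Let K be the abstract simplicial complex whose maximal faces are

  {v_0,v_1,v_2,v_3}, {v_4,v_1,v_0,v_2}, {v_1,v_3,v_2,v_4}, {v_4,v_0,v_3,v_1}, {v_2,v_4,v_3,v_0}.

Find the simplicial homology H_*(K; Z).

Order the vertices as v_0 < v_1 < v_2 < v_3 < v_4. Listing each simplex with vertices in this order, K has dimension 3 with simplices:

  0-simplices (5): [v_0], [v_1], [v_2], [v_3], [v_4]
  1-simplices (10): [v_0,v_1], [v_0,v_2], [v_0,v_3], [v_0,v_4], [v_1,v_2], [v_1,v_3], [v_1,v_4], [v_2,v_3], [v_2,v_4], [v_3,v_4]
  2-simplices (10): [v_0,v_1,v_2], [v_0,v_1,v_3], [v_0,v_1,v_4], [v_0,v_2,v_3], [v_0,v_2,v_4], [v_0,v_3,v_4], [v_1,v_2,v_3], [v_1,v_2,v_4], [v_1,v_3,v_4], [v_2,v_3,v_4]
  3-simplices (5): [v_0,v_1,v_2,v_3], [v_0,v_1,v_2,v_4], [v_0,v_1,v_3,v_4], [v_0,v_2,v_3,v_4], [v_1,v_2,v_3,v_4]

so the chain groups are C_0 ≅ Z^5, C_1 ≅ Z^10, C_2 ≅ Z^10, C_3 ≅ Z^5.

Boundary ∂_1: C_1 → C_0 maps an edge to its endpoints' difference, ∂[p,q] = q − p.
This gives a 5×10 integer matrix of rank 4; reducing to Smith normal form yields diagonal entries (1,1,1,1).

Boundary ∂_2: C_2 → C_1 sends each 2-simplex [p,q,r] to [q,r] − [p,r] + [p,q]. For instance
  ∂[v_0,v_1,v_2] = [v_1,v_2] − [v_0,v_2] + [v_0,v_1],
  ∂[v_1,v_2,v_3] = [v_2,v_3] − [v_1,v_3] + [v_1,v_2].
As a 10×10 matrix over Z this has rank 6, with invariant factors (1,1,1,1,1,1).

∂_3: C_3 → C_2 sends each 3-simplex σ to the alternating sum Σ_i (−1)^i (σ with its i-th vertex removed). For instance
  ∂[v_1,v_2,v_3,v_4] = [v_2,v_3,v_4] − [v_1,v_3,v_4] + [v_1,v_2,v_4] − [v_1,v_2,v_3],
  ∂[v_0,v_1,v_3,v_4] = [v_1,v_3,v_4] − [v_0,v_3,v_4] + [v_0,v_1,v_4] − [v_0,v_1,v_3].
This gives a 10×5 integer matrix of rank 4; reducing to Smith normal form yields diagonal entries (1,1,1,1).

Computing H_k = (kernel of ∂_k) / (image of ∂_{k+1}):

  H_0: rank C_0 − rank ∂_1 = 5 − 4 = 1, and the invariant factors of ∂_1 are all 1, so H_0 = Z.
  H_1: rank ker ∂_1 − rank ∂_2 = (10 − 4) − 6 = 0, and the invariant factors of ∂_2 are all 1, so H_1 = 0.
  H_2: rank ker ∂_2 − rank ∂_3 = (10 − 6) − 4 = 0, and the invariant factors of ∂_3 are all 1, so H_2 = 0.
  H_3: rank ker ∂_3 − rank ∂_4 = (5 − 4) − 0 = 1, and there is no ∂_4, so H_3 = Z.

As a check, the Euler characteristic is 5 − 10 + 10 − 5 = 0, which agrees with 1 − 0 + 0 − 1 = 0.

H_0 = Z,  H_1 = 0,  H_2 = 0,  H_3 = Z.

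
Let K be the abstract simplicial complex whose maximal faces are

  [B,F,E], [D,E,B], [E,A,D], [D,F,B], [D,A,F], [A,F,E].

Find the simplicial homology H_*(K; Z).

Fix the vertex order A < B < D < E < F and write every simplex with vertices in increasing order. Then dim K = 2 and the simplices of K are:

  0-simplices (5): A, B, D, E, F
  1-simplices (9): AD, AE, AF, BD, BE, BF, DE, DF, EF
  2-simplices (6): ADE, ADF, AEF, BDE, BDF, BEF

Hence C_0 ≅ Z^5, C_1 ≅ Z^9, C_2 ≅ Z^6.

Boundary ∂_1: C_1 → C_0 maps an edge to its endpoints' difference, ∂[p,q] = q − p. For instance
  ∂DF = F − D.
The 5×9 boundary matrix has rank 4 and Smith normal form diag(1,1,1,1).

The boundary map ∂_2: C_2 → C_1 maps a triangle to the signed sum of its edges. For instance
  ∂ADF = DF − AF + AD,
  ∂ADE = DE − AE + AD.
The 9×6 boundary matrix has rank 5 and Smith normal form diag(1,1,1,1,1).

Computing H_k = (kernel of ∂_k) / (image of ∂_{k+1}):

  H_0: rank C_0 − rank ∂_1 = 5 − 4 = 1, and the invariant factors of ∂_1 are all 1, so H_0 ≅ Z.
  H_1: rank ker ∂_1 − rank ∂_2 = (9 − 4) − 5 = 0, and the invariant factors of ∂_2 are all 1, so H_1 ≅ 0.
  H_2: rank ker ∂_2 − rank ∂_3 = (6 − 5) − 0 = 1, and there is no ∂_3, so H_2 ≅ Z.

H_0 = Z,  H_1 = 0,  H_2 = Z.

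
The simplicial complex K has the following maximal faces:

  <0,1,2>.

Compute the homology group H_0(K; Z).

H_0 = Z.

We work with the vertex ordering 0 < 1 < 2. The simplices of K, each written with vertices in increasing order, are:

  0-simplices (3): [0], [1], [2]
  1-simplices (3): [0,1], [0,2], [1,2]
  2-simplices (1): [0,1,2]

so the chain groups are C_0 ≅ Z^3, C_1 ≅ Z^3, C_2 ≅ Z^1.

∂_1: C_1 → C_0 sends each edge [p,q] (with p < q) to q − p. For instance
  ∂[1,2] = [2] − [1].
The resulting 3×3 matrix has rank 2, and its Smith normal form has invariant factors (1,1).

∂_2: C_2 → C_1 maps a triangle to the signed sum of its edges. For instance
  ∂[0,1,2] = [1,2] − [0,2] + [0,1].
The 3×1 boundary matrix has rank 1 and Smith normal form diag(1).

Now H_k = ker ∂_k / im ∂_{k+1}, so:

  H_0: rank C_0 − rank ∂_1 = 3 − 2 = 1, and the invariant factors of ∂_1 are all 1, so H_0 = Z.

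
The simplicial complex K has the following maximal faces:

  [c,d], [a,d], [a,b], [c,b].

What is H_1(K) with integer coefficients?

We work with the vertex ordering a < b < c < d. The simplices of K, each written with vertices in increasing order, are:

  0-simplices (4): a, b, c, d
  1-simplices (4): ab, ad, bc, cd

so the chain groups are C_0 ≅ Z^4, C_1 ≅ Z^4.

Boundary ∂_1: C_1 → C_0 is given by ∂[p,q] = [q] − [p].
The 4×4 boundary matrix has rank 3 and Smith normal form diag(1,1,1).

From H_k ≅ ker(∂_k) / im(∂_{k+1}) we obtain:

  H_1: rank ker ∂_1 − rank ∂_2 = (4 − 3) − 0 = 1, and there is no ∂_2, so H_1 = Z.

H_1 ≅ Z.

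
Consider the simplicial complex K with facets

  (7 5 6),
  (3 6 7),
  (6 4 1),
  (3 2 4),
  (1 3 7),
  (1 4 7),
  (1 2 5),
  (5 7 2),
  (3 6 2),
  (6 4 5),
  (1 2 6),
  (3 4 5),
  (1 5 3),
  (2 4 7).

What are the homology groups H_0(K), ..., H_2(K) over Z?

Fix the vertex order 1 < 2 < 3 < 4 < 5 < 6 < 7 and write every simplex with vertices in increasing order. Then dim K = 2 and the simplices of K are:

  0-simplices (7): [1], [2], [3], [4], [5], [6], [7]
  1-simplices (21): [1,2], [1,3], [1,4], [1,5], [1,6], [1,7], [2,3], [2,4], [2,5], [2,6], [2,7], [3,4], [3,5], [3,6], [3,7], [4,5], [4,6], [4,7], [5,6], [5,7], [6,7]
  2-simplices (14): [1,2,5], [1,2,6], [1,3,5], [1,3,7], [1,4,6], [1,4,7], [2,3,4], [2,3,6], [2,4,7], [2,5,7], [3,4,5], [3,6,7], [4,5,6], [5,6,7]

so the chain groups are C_0 ≅ Z^7, C_1 ≅ Z^21, C_2 ≅ Z^14.

Boundary ∂_1: C_1 → C_0 sends each edge [p,q] (with p < q) to q − p. For instance
  ∂[3,7] = [7] − [3].
The resulting 7×21 matrix has rank 6, and its Smith normal form has invariant factors (1,1,1,1,1,1).

Boundary ∂_2: C_2 → C_1 acts by ∂[p,q,r] = [q,r] − [p,r] + [p,q]. For instance
  ∂[1,2,5] = [2,5] − [1,5] + [1,2],
  ∂[1,2,6] = [2,6] − [1,6] + [1,2].
The resulting 21×14 matrix has rank 13, and its Smith normal form has invariant factors (1,1,1,1,1,1,1,1,1,1,1,1,1).

Computing H_k = (kernel of ∂_k) / (image of ∂_{k+1}):

  H_0: rank C_0 − rank ∂_1 = 7 − 6 = 1, and the invariant factors of ∂_1 are all 1, so H_0 = Z.
  H_1: rank ker ∂_1 − rank ∂_2 = (21 − 6) − 13 = 2, and the invariant factors of ∂_2 are all 1, so H_1 = Z^2.
  H_2: rank ker ∂_2 − rank ∂_3 = (14 − 13) − 0 = 1, and there is no ∂_3, so H_2 = Z.

H_0 ≅ Z,  H_1 ≅ Z^2,  H_2 ≅ Z.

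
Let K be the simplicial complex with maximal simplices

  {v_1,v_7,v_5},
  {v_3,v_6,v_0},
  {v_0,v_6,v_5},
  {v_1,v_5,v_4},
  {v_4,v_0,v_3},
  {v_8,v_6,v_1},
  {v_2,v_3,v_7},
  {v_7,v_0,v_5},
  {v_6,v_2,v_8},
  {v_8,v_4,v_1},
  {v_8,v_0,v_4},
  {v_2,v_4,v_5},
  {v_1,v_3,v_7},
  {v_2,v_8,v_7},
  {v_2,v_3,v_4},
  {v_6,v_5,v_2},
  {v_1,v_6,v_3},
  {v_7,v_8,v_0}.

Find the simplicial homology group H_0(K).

H_0 ≅ Z.

Fix the vertex order v_0 < v_1 < v_2 < v_3 < v_4 < v_5 < v_6 < v_7 < v_8 and write every simplex with vertices in increasing order. Then dim K = 2 and the simplices of K are:

  0-simplices (9): [v_0], [v_1], [v_2], [v_3], [v_4], [v_5], [v_6], [v_7], [v_8]
  1-simplices (27): (27 of them)
  2-simplices (18): (18 of them)

giving chain groups C_0 ≅ Z^9, C_1 ≅ Z^27, C_2 ≅ Z^18.

Boundary ∂_1: C_1 → C_0 sends each edge [p,q] (with p < q) to q − p.
The 9×27 boundary matrix has rank 8 and Smith normal form diag(1,1,1,1,1,1,1,1).

Boundary ∂_2: C_2 → C_1 acts by ∂[p,q,r] = [q,r] − [p,r] + [p,q]. For instance
  ∂[v_0,v_4,v_8] = [v_4,v_8] − [v_0,v_8] + [v_0,v_4],
  ∂[v_2,v_4,v_5] = [v_4,v_5] − [v_2,v_5] + [v_2,v_4].
As a 27×18 matrix over Z this has rank 17, with invariant factors (1,1,1,1,1,1,1,1,1,1,1,1,1,1,1,1,1).

From H_k ≅ ker(∂_k) / im(∂_{k+1}) we obtain:

  H_0: rank C_0 − rank ∂_1 = 9 − 8 = 1, and the invariant factors of ∂_1 are all 1, so H_0 = Z.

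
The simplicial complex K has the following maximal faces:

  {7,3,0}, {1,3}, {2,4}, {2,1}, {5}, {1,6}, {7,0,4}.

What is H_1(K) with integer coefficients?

H_1 = Z.

Fix the vertex order 0 < 1 < 2 < 3 < 4 < 5 < 6 < 7 and write every simplex with vertices in increasing order. Then dim K = 2 and the simplices of K are:

  0-simplices (8): [0], [1], [2], [3], [4], [5], [6], [7]
  1-simplices (9): [0,3], [0,4], [0,7], [1,2], [1,3], [1,6], [2,4], [3,7], [4,7]
  2-simplices (2): [0,3,7], [0,4,7]

giving chain groups C_0 ≅ Z^8, C_1 ≅ Z^9, C_2 ≅ Z^2.

∂_1: C_1 → C_0 sends each edge [p,q] (with p < q) to q − p.
As a 8×9 matrix over Z this has rank 6, with invariant factors (1,1,1,1,1,1).

Boundary ∂_2: C_2 → C_1 acts by ∂[p,q,r] = [q,r] − [p,r] + [p,q]. For instance
  ∂[0,4,7] = [4,7] − [0,7] + [0,4],
  ∂[0,3,7] = [3,7] − [0,7] + [0,3].
As a 9×2 matrix over Z this has rank 2, with invariant factors (1,1).

Reading off H_k = ker ∂_k / im ∂_{k+1}:

  H_1: rank ker ∂_1 − rank ∂_2 = (9 − 6) − 2 = 1, and the invariant factors of ∂_2 are all 1, so H_1 = Z.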